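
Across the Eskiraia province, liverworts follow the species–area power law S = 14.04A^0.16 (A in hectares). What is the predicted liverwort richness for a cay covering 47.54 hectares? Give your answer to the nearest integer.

26

S = 14.04 × 47.54^0.16 = 14.04 × 1.855 ≈ 26.04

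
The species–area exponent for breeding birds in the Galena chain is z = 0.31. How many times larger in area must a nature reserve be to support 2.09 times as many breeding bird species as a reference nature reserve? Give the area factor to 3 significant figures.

(A₂/A₁)^0.31 = 2.09, so A₂/A₁ = 2.09^(1/0.31) = 2.09^3.226
ln(A₂/A₁) = ln 2.09 / 0.31 = 0.7372 / 0.31 = 2.3779
A₂/A₁ = e^2.3779 ≈ 10.78

10.8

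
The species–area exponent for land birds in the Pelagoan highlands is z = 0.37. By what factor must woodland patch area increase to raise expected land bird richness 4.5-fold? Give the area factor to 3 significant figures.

(A₂/A₁)^0.37 = 4.5, so A₂/A₁ = 4.5^(1/0.37) = 4.5^2.703
ln(A₂/A₁) = ln 4.5 / 0.37 = 1.5041 / 0.37 = 4.0651
A₂/A₁ = e^4.0651 ≈ 58.27

58.3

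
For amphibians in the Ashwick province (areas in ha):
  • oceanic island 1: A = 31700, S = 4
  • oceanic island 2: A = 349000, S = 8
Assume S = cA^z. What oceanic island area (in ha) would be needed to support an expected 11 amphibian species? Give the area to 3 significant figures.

1050000 ha

z = ln(8/4) / ln(349000/31700) = 0.6931 / 2.3988 = 0.2890
c = 4 / 31700^0.2890 = 4 / 19.98 = 0.2002
A = (11/0.2002)^(1/0.2890) ⇒ ln A = ln(54.95)/0.2890 = 13.8649
A = e^13.8649 ≈ 1050620 ha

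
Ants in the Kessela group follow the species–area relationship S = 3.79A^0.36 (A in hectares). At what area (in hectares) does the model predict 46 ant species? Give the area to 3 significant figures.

1030 hectares

46 = 3.79 × A^0.36  ⇒  A^0.36 = 46/3.79 = 12.14
ln A = ln(12.14) / 0.36 = 2.4963 / 0.36 = 6.9341
A = e^6.9341 ≈ 1027 hectares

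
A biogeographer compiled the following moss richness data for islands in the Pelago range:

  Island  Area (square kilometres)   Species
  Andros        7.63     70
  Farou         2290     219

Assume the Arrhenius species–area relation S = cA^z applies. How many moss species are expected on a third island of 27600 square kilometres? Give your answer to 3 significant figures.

360

z = ln(219/70) / ln(2290/7.63) = 1.1406 / 5.7042 = 0.2000
c = 70 / 7.63^0.2000 = 70 / 1.501 = 46.63
S₃ = 46.63 × 27600^0.2000 = 46.63 × 7.726 ≈ 360.3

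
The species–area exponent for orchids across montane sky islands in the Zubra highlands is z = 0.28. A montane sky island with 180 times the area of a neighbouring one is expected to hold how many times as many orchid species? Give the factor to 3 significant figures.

4.28

S₂/S₁ = (A₂/A₁)^z = 180^0.28
ln(S₂/S₁) = 0.28 × ln 180 = 0.28 × 5.1930 = 1.4540
S₂/S₁ = e^1.4540 ≈ 4.28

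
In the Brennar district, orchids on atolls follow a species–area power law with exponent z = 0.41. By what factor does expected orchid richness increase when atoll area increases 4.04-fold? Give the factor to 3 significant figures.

1.77

S₂/S₁ = (A₂/A₁)^z = 4.04^0.41
ln(S₂/S₁) = 0.41 × ln 4.04 = 0.41 × 1.3962 = 0.5725
S₂/S₁ = e^0.5725 ≈ 1.773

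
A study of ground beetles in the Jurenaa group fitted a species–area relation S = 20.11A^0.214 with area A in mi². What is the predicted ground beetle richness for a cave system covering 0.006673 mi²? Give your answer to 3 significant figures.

S = 20.11 × 0.006673^0.214
ln S = ln 20.11 + 0.214 × ln 0.006673 = 3.0012 + 0.214 × -5.0097 = 1.9291
S = e^1.9291 ≈ 6.884

6.88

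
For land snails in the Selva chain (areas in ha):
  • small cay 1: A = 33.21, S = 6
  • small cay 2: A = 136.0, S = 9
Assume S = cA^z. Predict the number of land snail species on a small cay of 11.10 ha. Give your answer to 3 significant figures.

z = ln(9/6) / ln(136/33.21) = 0.4055 / 1.4098 = 0.2876
c = 6 / 33.21^0.2876 = 6 / 2.739 = 2.191
S₃ = 2.191 × 11.1^0.2876 = 2.191 × 1.998 ≈ 4.378

4.38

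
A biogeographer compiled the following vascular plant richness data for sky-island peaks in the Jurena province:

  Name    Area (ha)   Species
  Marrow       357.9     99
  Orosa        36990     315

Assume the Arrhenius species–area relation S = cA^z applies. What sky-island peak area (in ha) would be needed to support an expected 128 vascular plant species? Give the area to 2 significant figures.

1000 ha

z = ln(315/99) / ln(36990/357.9) = 1.1575 / 4.6381 = 0.2496
c = 99 / 357.9^0.2496 = 99 / 4.338 = 22.82
A = (128/22.82)^(1/0.2496) ⇒ ln A = ln(5.609)/0.2496 = 6.9097
A = e^6.9097 ≈ 1002 ha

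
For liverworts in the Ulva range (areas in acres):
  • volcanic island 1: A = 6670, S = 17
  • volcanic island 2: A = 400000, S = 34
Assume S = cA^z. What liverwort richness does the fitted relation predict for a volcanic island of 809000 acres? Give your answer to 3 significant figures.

38.3

z = ln(34/17) / ln(400000/6670) = 0.6931 / 4.0938 = 0.1693
c = 17 / 6670^0.1693 = 17 / 4.441 = 3.828
S₃ = 3.828 × 809000^0.1693 = 3.828 × 10.01 ≈ 38.31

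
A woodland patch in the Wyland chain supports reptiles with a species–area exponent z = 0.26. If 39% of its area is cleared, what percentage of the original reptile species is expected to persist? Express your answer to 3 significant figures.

S_new/S_old = (A_new/A_old)^z = 0.61^0.26
= exp(0.26 × ln 0.61) = exp(0.26 × -0.4943) = exp(-0.1285) ≈ 0.8794

87.9%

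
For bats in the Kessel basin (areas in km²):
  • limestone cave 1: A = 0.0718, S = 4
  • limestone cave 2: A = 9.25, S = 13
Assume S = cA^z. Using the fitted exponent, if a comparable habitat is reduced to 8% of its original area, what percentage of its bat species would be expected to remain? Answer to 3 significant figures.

54.2%

z = ln(13/4) / ln(9.25/0.0718) = 1.1787 / 4.8585 = 0.2426
S_new/S_old = (A_new/A_old)^z = 0.08^0.2426 = exp(0.2426 × -2.5257) = 0.5419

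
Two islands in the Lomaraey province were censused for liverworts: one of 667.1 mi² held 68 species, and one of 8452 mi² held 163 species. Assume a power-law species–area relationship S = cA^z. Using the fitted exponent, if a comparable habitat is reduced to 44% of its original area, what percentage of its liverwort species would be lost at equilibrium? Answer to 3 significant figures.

z = ln(163/68) / ln(8452/667.1) = 0.8742 / 2.5392 = 0.3443
S_new/S_old = (A_new/A_old)^z = 0.44^0.3443 = exp(0.3443 × -0.8210) = 0.7538
Fraction lost = 1 − 0.7538 = 0.2462

24.6%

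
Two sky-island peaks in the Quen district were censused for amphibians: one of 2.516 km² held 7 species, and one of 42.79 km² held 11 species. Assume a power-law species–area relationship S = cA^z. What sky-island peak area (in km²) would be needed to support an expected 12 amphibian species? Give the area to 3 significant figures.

z = ln(11/7) / ln(42.79/2.516) = 0.4520 / 2.8336 = 0.1595
c = 7 / 2.516^0.1595 = 7 / 1.159 = 6.042
A = (12/6.042)^(1/0.1595) ⇒ ln A = ln(1.986)/0.1595 = 4.3018
A = e^4.3018 ≈ 73.83 km²

73.8 km²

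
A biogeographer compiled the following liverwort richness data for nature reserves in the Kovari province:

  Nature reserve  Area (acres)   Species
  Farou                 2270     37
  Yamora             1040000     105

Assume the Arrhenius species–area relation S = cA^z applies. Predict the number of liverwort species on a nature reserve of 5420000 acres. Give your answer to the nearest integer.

139

z = ln(105/37) / ln(1040000/2270) = 1.0430 / 6.1272 = 0.1702
c = 37 / 2270^0.1702 = 37 / 3.727 = 9.929
S₃ = 9.929 × 5420000^0.1702 = 9.929 × 14.01 ≈ 139.1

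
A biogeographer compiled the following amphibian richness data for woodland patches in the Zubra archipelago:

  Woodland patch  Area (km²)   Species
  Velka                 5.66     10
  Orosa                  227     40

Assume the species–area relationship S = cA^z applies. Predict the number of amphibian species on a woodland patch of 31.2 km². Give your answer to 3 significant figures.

19.0

z = ln(40/10) / ln(227/5.66) = 1.3863 / 3.6915 = 0.3755
c = 10 / 5.66^0.3755 = 10 / 1.917 = 5.215
S₃ = 5.215 × 31.2^0.3755 = 5.215 × 3.64 ≈ 18.98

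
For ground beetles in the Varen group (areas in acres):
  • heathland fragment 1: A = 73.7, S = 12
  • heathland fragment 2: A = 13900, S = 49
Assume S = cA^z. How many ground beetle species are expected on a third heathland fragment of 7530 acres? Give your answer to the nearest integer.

42

z = ln(49/12) / ln(13900/73.7) = 1.4069 / 5.2396 = 0.2685
c = 12 / 73.7^0.2685 = 12 / 3.173 = 3.782
S₃ = 3.782 × 7530^0.2685 = 3.782 × 10.99 ≈ 41.56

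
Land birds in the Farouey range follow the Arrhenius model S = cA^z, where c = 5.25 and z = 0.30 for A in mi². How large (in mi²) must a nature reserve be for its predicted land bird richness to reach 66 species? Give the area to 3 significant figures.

66 = 5.25 × A^0.3  ⇒  A^0.3 = 66/5.25 = 12.57
ln A = ln(12.57) / 0.3 = 2.5314 / 0.3 = 8.4381
A = e^8.4381 ≈ 4620 mi²

4620 mi²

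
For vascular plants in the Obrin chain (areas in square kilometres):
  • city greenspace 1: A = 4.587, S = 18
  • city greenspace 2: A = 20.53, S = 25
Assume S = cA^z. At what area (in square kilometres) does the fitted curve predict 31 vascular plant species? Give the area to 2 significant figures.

z = ln(25/18) / ln(20.53/4.587) = 0.3285 / 1.4987 = 0.2192
c = 18 / 4.587^0.2192 = 18 / 1.396 = 12.89
A = (31/12.89)^(1/0.2192) ⇒ ln A = ln(2.405)/0.2192 = 4.0032
A = e^4.0032 ≈ 54.78 square kilometres

55 square kilometres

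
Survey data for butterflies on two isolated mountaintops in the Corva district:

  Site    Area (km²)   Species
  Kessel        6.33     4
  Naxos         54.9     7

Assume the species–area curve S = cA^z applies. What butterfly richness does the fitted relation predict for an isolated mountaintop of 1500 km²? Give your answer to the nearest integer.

16

z = ln(7/4) / ln(54.9/6.33) = 0.5596 / 2.1602 = 0.2591
c = 4 / 6.33^0.2591 = 4 / 1.613 = 2.48
S₃ = 2.48 × 1500^0.2591 = 2.48 × 6.649 ≈ 16.49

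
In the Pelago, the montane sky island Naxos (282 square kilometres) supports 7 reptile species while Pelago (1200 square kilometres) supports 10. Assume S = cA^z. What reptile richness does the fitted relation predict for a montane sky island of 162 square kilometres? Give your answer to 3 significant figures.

6.11

z = ln(10/7) / ln(1200/282) = 0.3567 / 1.4482 = 0.2463
c = 7 / 282^0.2463 = 7 / 4.013 = 1.744
S₃ = 1.744 × 162^0.2463 = 1.744 × 3.501 ≈ 6.107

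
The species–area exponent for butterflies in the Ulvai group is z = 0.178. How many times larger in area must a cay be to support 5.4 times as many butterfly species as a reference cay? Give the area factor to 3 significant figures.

13000

(A₂/A₁)^0.178 = 5.4, so A₂/A₁ = 5.4^(1/0.178) = 5.4^5.618
ln(A₂/A₁) = ln 5.4 / 0.178 = 1.6864 / 0.178 = 9.4742
A₂/A₁ = e^9.4742 ≈ 13019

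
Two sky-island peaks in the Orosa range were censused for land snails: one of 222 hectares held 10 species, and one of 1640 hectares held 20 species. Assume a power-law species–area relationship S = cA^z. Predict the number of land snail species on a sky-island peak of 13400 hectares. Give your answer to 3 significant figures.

z = ln(20/10) / ln(1640/222) = 0.6931 / 1.9998 = 0.3466
c = 10 / 222^0.3466 = 10 / 6.505 = 1.537
S₃ = 1.537 × 13400^0.3466 = 1.537 × 26.95 ≈ 41.42

41.4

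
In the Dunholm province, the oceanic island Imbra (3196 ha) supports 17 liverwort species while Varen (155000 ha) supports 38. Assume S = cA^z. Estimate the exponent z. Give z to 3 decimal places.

Taking logs: ln S = ln c + z ln A, so z = (ln S₂ − ln S₁)/(ln A₂ − ln A₁).
z = ln(38/17) / ln(155000/3196) = ln(2.235) / ln(48.5) = 0.8044 / 3.8815 = 0.2072

0.207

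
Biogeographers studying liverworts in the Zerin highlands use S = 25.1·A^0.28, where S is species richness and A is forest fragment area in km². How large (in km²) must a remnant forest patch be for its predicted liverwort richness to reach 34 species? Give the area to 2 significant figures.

3.0 km²

34 = 25.1 × A^0.28  ⇒  A^0.28 = 34/25.1 = 1.355
ln A = ln(1.355) / 0.28 = 0.3035 / 0.28 = 1.0839
A = e^1.0839 ≈ 2.956 km²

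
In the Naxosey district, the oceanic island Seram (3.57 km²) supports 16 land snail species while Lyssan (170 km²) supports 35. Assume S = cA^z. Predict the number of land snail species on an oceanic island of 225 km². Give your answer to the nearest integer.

z = ln(35/16) / ln(170/3.57) = 0.7828 / 3.8632 = 0.2026
c = 16 / 3.57^0.2026 = 16 / 1.294 = 12.36
S₃ = 12.36 × 225^0.2026 = 12.36 × 2.996 ≈ 37.05

37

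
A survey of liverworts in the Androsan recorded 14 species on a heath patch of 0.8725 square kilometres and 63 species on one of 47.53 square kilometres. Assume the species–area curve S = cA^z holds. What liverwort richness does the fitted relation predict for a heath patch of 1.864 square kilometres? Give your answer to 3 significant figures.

z = ln(63/14) / ln(47.53/0.8725) = 1.5041 / 3.9978 = 0.3762
c = 14 / 0.8725^0.3762 = 14 / 0.95 = 14.74
S₃ = 14.74 × 1.864^0.3762 = 14.74 × 1.264 ≈ 18.63

18.6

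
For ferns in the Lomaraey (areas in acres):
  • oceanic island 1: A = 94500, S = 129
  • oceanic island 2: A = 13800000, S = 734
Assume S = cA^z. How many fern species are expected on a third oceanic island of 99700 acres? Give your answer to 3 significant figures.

z = ln(734/129) / ln(13800000/94500) = 1.7387 / 4.9838 = 0.3489
c = 129 / 94500^0.3489 = 129 / 54.42 = 2.37
S₃ = 2.37 × 99700^0.3489 = 2.37 × 55.45 ≈ 131.4

131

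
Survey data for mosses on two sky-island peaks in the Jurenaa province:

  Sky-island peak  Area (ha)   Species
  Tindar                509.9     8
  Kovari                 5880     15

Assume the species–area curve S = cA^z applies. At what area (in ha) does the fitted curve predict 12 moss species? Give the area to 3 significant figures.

2470 ha

z = ln(15/8) / ln(5880/509.9) = 0.6286 / 2.4451 = 0.2571
c = 8 / 509.9^0.2571 = 8 / 4.967 = 1.611
A = (12/1.611)^(1/0.2571) ⇒ ln A = ln(7.45)/0.2571 = 7.8114
A = e^7.8114 ≈ 2468 ha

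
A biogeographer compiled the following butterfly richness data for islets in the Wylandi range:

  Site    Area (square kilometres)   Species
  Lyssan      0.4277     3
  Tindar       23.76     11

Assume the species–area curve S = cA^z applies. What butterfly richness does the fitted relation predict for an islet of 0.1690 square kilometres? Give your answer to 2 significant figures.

z = ln(11/3) / ln(23.76/0.4277) = 1.2993 / 4.0173 = 0.3234
c = 3 / 0.4277^0.3234 = 3 / 0.7598 = 3.948
S₃ = 3.948 × 0.169^0.3234 = 3.948 × 0.5627 ≈ 2.222

2.2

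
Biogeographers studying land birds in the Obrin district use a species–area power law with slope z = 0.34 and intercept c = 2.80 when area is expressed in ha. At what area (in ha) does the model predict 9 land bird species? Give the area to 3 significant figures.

9 = 2.8 × A^0.34  ⇒  A^0.34 = 9/2.8 = 3.214
ln A = ln(3.214) / 0.34 = 1.1676 / 0.34 = 3.4341
A = e^3.4341 ≈ 31 ha

31.0 ha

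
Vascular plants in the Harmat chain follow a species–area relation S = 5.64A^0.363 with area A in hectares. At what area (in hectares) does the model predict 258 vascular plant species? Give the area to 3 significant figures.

258 = 5.64 × A^0.363  ⇒  A^0.363 = 258/5.64 = 45.74
ln A = ln(45.74) / 0.363 = 3.8231 / 0.363 = 10.5319
A = e^10.5319 ≈ 37492 hectares

37500 hectares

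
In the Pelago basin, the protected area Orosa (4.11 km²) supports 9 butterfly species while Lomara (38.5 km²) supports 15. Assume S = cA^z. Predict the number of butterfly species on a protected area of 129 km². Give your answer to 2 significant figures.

20

z = ln(15/9) / ln(38.5/4.11) = 0.5108 / 2.2372 = 0.2283
c = 9 / 4.11^0.2283 = 9 / 1.381 = 6.518
S₃ = 6.518 × 129^0.2283 = 6.518 × 3.033 ≈ 19.77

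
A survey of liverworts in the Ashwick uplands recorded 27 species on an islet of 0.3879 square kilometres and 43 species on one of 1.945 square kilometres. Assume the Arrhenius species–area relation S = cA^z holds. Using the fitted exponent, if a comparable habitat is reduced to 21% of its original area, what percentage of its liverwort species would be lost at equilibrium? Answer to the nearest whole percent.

z = ln(43/27) / ln(1.945/0.3879) = 0.4654 / 1.6123 = 0.2886
S_new/S_old = (A_new/A_old)^z = 0.21^0.2886 = exp(0.2886 × -1.5606) = 0.6373
Fraction lost = 1 − 0.6373 = 0.3627

36%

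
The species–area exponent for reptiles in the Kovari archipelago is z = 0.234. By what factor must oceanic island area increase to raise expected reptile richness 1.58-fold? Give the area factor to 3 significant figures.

7.06

(A₂/A₁)^0.234 = 1.58, so A₂/A₁ = 1.58^(1/0.234) = 1.58^4.274
ln(A₂/A₁) = ln 1.58 / 0.234 = 0.4574 / 0.234 = 1.9548
A₂/A₁ = e^1.9548 ≈ 7.063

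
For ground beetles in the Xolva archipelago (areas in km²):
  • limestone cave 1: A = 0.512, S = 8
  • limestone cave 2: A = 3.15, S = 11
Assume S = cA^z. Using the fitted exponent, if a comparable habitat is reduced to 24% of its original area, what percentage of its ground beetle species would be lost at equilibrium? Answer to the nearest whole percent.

z = ln(11/8) / ln(3.15/0.512) = 0.3185 / 1.8168 = 0.1753
S_new/S_old = (A_new/A_old)^z = 0.24^0.1753 = exp(0.1753 × -1.4271) = 0.7787
Fraction lost = 1 − 0.7787 = 0.2213

22%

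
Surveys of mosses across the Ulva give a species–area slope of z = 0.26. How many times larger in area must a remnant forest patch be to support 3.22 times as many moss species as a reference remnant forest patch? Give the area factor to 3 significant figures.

(A₂/A₁)^0.26 = 3.22, so A₂/A₁ = 3.22^(1/0.26) = 3.22^3.846
ln(A₂/A₁) = ln 3.22 / 0.26 = 1.1694 / 0.26 = 4.4976
A₂/A₁ = e^4.4976 ≈ 89.8

89.8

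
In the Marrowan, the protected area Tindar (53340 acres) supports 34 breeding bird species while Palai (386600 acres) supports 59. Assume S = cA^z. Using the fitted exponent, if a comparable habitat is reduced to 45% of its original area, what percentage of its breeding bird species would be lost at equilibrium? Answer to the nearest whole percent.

20%

z = ln(59/34) / ln(386600/53340) = 0.5512 / 1.9807 = 0.2783
S_new/S_old = (A_new/A_old)^z = 0.45^0.2783 = exp(0.2783 × -0.7985) = 0.8008
Fraction lost = 1 − 0.8008 = 0.1992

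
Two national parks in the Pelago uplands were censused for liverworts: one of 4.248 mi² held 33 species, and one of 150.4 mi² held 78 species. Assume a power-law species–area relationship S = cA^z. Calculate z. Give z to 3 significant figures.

0.241

Taking logs: ln S = ln c + z ln A, so z = (ln S₂ − ln S₁)/(ln A₂ − ln A₁).
z = ln(78/33) / ln(150.4/4.248) = ln(2.364) / ln(35.4) = 0.8602 / 3.5669 = 0.2412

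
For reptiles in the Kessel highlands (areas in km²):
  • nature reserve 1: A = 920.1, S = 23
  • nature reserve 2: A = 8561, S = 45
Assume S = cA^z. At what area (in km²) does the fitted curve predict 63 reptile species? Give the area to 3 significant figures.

z = ln(45/23) / ln(8561/920.1) = 0.6712 / 2.2305 = 0.3009
c = 23 / 920.1^0.3009 = 23 / 7.795 = 2.95
A = (63/2.95)^(1/0.3009) ⇒ ln A = ln(21.35)/0.3009 = 10.1732
A = e^10.1732 ≈ 26191 km²

26200 km²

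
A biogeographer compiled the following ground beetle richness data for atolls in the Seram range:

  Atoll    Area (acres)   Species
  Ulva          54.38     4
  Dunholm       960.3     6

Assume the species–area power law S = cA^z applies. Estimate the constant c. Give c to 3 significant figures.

z = ln(S₂/S₁) / ln(A₂/A₁) = ln(6/4) / ln(960.3/54.38) = 0.4055 / 2.8712 = 0.1412
c = S₁ / A₁^z = 4 / 54.38^0.1412 = 4 / 1.758 = 2.275

2.28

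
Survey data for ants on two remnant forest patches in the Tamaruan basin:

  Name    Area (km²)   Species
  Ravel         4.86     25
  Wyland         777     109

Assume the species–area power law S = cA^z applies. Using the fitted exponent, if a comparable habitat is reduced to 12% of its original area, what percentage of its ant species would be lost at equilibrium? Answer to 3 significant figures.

45.9%

z = ln(109/25) / ln(777/4.86) = 1.4725 / 5.0744 = 0.2902
S_new/S_old = (A_new/A_old)^z = 0.12^0.2902 = exp(0.2902 × -2.1203) = 0.5405
Fraction lost = 1 − 0.5405 = 0.4595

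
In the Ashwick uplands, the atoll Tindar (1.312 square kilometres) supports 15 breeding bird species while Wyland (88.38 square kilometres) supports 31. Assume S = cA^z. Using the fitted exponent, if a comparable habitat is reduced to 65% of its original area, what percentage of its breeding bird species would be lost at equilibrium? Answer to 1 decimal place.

z = ln(31/15) / ln(88.38/1.312) = 0.7259 / 4.2101 = 0.1724
S_new/S_old = (A_new/A_old)^z = 0.65^0.1724 = exp(0.1724 × -0.4308) = 0.9284
Fraction lost = 1 − 0.9284 = 0.07159

7.2%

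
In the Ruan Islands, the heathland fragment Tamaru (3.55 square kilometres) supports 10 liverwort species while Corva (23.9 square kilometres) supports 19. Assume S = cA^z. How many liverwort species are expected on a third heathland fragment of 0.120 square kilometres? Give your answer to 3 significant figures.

3.20

z = ln(19/10) / ln(23.9/3.55) = 0.6419 / 1.9069 = 0.3366
c = 10 / 3.55^0.3366 = 10 / 1.532 = 6.528
S₃ = 6.528 × 0.12^0.3366 = 6.528 × 0.4898 ≈ 3.198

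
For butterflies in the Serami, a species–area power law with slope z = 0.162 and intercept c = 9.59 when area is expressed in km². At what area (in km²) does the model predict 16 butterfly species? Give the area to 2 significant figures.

16 = 9.59 × A^0.162  ⇒  A^0.162 = 16/9.59 = 1.668
ln A = ln(1.668) / 0.162 = 0.5119 / 0.162 = 3.1597
A = e^3.1597 ≈ 23.56 km²

24 km²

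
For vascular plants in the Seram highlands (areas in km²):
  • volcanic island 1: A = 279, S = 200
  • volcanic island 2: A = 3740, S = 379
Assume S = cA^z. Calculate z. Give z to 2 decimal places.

Taking logs: ln S = ln c + z ln A, so z = (ln S₂ − ln S₁)/(ln A₂ − ln A₁).
z = ln(379/200) / ln(3740/279) = ln(1.895) / ln(13.41) = 0.6392 / 2.5956 = 0.2463

0.25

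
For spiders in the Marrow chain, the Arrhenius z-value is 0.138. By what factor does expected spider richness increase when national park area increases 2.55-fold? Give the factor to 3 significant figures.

S₂/S₁ = (A₂/A₁)^z = 2.55^0.138
ln(S₂/S₁) = 0.138 × ln 2.55 = 0.138 × 0.9361 = 0.1292
S₂/S₁ = e^0.1292 ≈ 1.138

1.14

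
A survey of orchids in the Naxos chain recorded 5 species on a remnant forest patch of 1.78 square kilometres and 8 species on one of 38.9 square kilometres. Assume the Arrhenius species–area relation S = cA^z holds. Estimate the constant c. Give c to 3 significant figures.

z = ln(S₂/S₁) / ln(A₂/A₁) = ln(8/5) / ln(38.9/1.78) = 0.4700 / 3.0844 = 0.1524
c = S₁ / A₁^z = 5 / 1.78^0.1524 = 5 / 1.092 = 4.579

4.58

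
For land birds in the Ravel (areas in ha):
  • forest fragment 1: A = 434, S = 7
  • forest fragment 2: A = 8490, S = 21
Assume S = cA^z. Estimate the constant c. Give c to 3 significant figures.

0.742

z = ln(S₂/S₁) / ln(A₂/A₁) = ln(21/7) / ln(8490/434) = 1.0986 / 2.9736 = 0.3695
c = S₁ / A₁^z = 7 / 434^0.3695 = 7 / 9.428 = 0.7424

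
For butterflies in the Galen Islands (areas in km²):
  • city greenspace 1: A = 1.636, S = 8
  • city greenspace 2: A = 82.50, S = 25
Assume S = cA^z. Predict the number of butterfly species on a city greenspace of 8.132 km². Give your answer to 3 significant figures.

z = ln(25/8) / ln(82.5/1.636) = 1.1394 / 3.9205 = 0.2906
c = 8 / 1.636^0.2906 = 8 / 1.154 = 6.934
S₃ = 6.934 × 8.132^0.2906 = 6.934 × 1.839 ≈ 12.75

12.7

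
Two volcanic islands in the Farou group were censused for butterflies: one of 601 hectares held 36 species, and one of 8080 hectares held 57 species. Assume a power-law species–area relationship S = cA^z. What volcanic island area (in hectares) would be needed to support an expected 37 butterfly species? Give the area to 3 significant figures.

z = ln(57/36) / ln(8080/601) = 0.4595 / 2.5986 = 0.1768
c = 36 / 601^0.1768 = 36 / 3.1 = 11.61
A = (37/11.61)^(1/0.1768) ⇒ ln A = ln(3.187)/0.1768 = 6.5535
A = e^6.5535 ≈ 701.7 hectares

702 hectares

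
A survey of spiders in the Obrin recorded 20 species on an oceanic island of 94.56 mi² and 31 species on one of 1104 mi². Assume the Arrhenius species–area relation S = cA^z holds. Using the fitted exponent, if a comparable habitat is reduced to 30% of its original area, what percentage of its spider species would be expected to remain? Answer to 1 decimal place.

z = ln(31/20) / ln(1104/94.56) = 0.4383 / 2.4575 = 0.1783
S_new/S_old = (A_new/A_old)^z = 0.3^0.1783 = exp(0.1783 × -1.2040) = 0.8068

80.7%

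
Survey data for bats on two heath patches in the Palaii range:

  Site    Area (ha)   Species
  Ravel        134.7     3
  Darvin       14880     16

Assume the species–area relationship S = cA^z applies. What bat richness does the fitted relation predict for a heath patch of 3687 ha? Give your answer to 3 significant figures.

z = ln(16/3) / ln(14880/134.7) = 1.6740 / 4.7047 = 0.3558
c = 3 / 134.7^0.3558 = 3 / 5.723 = 0.5242
S₃ = 0.5242 × 3687^0.3558 = 0.5242 × 18.58 ≈ 9.739

9.74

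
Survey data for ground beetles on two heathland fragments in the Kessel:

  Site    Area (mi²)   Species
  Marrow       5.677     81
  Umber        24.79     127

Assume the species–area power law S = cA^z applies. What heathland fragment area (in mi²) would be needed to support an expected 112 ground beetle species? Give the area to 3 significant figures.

16.4 mi²

z = ln(127/81) / ln(24.79/5.677) = 0.4497 / 1.4740 = 0.3051
c = 81 / 5.677^0.3051 = 81 / 1.699 = 47.69
A = (112/47.69)^(1/0.3051) ⇒ ln A = ln(2.349)/0.3051 = 2.7985
A = e^2.7985 ≈ 16.42 mi²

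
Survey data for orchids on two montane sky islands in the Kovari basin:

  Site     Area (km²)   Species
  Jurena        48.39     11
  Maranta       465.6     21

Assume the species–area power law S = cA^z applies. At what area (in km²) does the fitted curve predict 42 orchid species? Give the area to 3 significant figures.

z = ln(21/11) / ln(465.6/48.39) = 0.6466 / 2.2640 = 0.2856
c = 11 / 48.39^0.2856 = 11 / 3.028 = 3.633
A = (42/3.633)^(1/0.2856) ⇒ ln A = ln(11.56)/0.2856 = 8.5702
A = e^8.5702 ≈ 5272 km²

5270 km²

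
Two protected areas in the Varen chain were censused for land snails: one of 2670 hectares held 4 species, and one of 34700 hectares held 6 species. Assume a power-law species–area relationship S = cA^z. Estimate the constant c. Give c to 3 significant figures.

1.15

z = ln(S₂/S₁) / ln(A₂/A₁) = ln(6/4) / ln(34700/2670) = 0.4055 / 2.5647 = 0.1581
c = S₁ / A₁^z = 4 / 2670^0.1581 = 4 / 3.481 = 1.149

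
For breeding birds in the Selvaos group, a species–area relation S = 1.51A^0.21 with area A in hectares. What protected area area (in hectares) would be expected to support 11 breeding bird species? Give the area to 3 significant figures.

11 = 1.51 × A^0.21  ⇒  A^0.21 = 11/1.51 = 7.285
ln A = ln(7.285) / 0.21 = 1.9858 / 0.21 = 9.4561
A = e^9.4561 ≈ 12786 hectares

12800 hectares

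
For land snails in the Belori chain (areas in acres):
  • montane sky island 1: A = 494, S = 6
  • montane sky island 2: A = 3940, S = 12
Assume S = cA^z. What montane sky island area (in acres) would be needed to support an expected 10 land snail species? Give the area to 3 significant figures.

2280 acres

z = ln(12/6) / ln(3940/494) = 0.6931 / 2.0764 = 0.3338
c = 6 / 494^0.3338 = 6 / 7.929 = 0.7567
A = (10/0.7567)^(1/0.3338) ⇒ ln A = ln(13.22)/0.3338 = 7.7328
A = e^7.7328 ≈ 2282 acres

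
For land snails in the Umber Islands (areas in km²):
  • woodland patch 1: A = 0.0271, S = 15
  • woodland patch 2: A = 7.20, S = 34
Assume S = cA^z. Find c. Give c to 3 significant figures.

z = ln(S₂/S₁) / ln(A₂/A₁) = ln(34/15) / ln(7.2/0.0271) = 0.8183 / 5.5823 = 0.1466
c = S₁ / A₁^z = 15 / 0.0271^0.1466 = 15 / 0.5892 = 25.46

25.5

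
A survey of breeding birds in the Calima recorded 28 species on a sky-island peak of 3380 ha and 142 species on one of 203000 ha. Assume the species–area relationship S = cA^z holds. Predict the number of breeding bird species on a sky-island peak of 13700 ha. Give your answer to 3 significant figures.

48.8

z = ln(142/28) / ln(203000/3380) = 1.6236 / 4.0953 = 0.3965
c = 28 / 3380^0.3965 = 28 / 25.06 = 1.117
S₃ = 1.117 × 13700^0.3965 = 1.117 × 43.65 ≈ 48.77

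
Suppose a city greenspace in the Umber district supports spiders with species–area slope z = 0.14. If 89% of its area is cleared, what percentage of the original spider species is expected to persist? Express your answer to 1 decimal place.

S_new/S_old = (A_new/A_old)^z = 0.11^0.14
= exp(0.14 × ln 0.11) = exp(0.14 × -2.2073) = exp(-0.3090) ≈ 0.7342

73.4%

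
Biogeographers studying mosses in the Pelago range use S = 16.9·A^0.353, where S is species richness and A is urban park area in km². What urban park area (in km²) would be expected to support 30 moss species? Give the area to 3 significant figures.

5.08 km²

30 = 16.9 × A^0.353  ⇒  A^0.353 = 30/16.9 = 1.775
ln A = ln(1.775) / 0.353 = 0.5739 / 0.353 = 1.6257
A = e^1.6257 ≈ 5.082 km²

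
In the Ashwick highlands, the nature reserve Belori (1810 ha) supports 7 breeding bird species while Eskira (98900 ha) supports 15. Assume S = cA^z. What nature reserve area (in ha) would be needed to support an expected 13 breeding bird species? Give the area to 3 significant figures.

46700 ha

z = ln(15/7) / ln(98900/1810) = 0.7621 / 4.0008 = 0.1905
c = 7 / 1810^0.1905 = 7 / 4.174 = 1.677
A = (13/1.677)^(1/0.1905) ⇒ ln A = ln(7.752)/0.1905 = 10.7507
A = e^10.7507 ≈ 46661 ha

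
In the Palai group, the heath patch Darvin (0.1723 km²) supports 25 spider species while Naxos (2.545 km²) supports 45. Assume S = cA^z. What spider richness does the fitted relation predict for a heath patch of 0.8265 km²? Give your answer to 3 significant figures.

35.2

z = ln(45/25) / ln(2.545/0.1723) = 0.5878 / 2.6926 = 0.2183
c = 25 / 0.1723^0.2183 = 25 / 0.6812 = 36.7
S₃ = 36.7 × 0.8265^0.2183 = 36.7 × 0.9593 ≈ 35.2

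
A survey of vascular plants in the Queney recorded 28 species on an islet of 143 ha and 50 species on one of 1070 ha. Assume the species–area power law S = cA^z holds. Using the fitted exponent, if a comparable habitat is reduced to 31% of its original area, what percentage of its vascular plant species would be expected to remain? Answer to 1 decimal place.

71.4%

z = ln(50/28) / ln(1070/143) = 0.5798 / 2.0126 = 0.2881
S_new/S_old = (A_new/A_old)^z = 0.31^0.2881 = exp(0.2881 × -1.1712) = 0.7136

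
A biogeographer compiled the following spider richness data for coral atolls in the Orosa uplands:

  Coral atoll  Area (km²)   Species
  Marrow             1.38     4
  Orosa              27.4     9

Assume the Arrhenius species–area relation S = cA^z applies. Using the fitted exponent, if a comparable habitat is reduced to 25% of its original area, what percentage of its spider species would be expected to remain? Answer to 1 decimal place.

68.6%

z = ln(9/4) / ln(27.4/1.38) = 0.8109 / 2.9885 = 0.2714
S_new/S_old = (A_new/A_old)^z = 0.25^0.2714 = exp(0.2714 × -1.3863) = 0.6865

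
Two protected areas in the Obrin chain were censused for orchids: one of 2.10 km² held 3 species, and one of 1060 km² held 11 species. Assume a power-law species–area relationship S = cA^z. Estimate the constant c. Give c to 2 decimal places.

z = ln(S₂/S₁) / ln(A₂/A₁) = ln(11/3) / ln(1060/2.1) = 1.2993 / 6.2241 = 0.2088
c = S₁ / A₁^z = 3 / 2.1^0.2088 = 3 / 1.168 = 2.57

2.57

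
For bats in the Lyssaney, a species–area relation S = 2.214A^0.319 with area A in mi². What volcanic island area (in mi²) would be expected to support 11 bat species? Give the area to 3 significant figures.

11 = 2.214 × A^0.319  ⇒  A^0.319 = 11/2.214 = 4.968
ln A = ln(4.968) / 0.319 = 1.6031 / 0.319 = 5.0254
A = e^5.0254 ≈ 152.2 mi²

152 mi²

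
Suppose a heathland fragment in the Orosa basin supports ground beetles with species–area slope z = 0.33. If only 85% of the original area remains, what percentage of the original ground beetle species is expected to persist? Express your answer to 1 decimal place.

94.8%

S_new/S_old = (A_new/A_old)^z = 0.85^0.33
= exp(0.33 × ln 0.85) = exp(0.33 × -0.1625) = exp(-0.0536) ≈ 0.9478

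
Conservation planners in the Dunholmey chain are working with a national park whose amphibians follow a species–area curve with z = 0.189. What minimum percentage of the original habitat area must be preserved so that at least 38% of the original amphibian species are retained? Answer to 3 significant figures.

0.598%

Need (A_new/A_old)^0.189 = 0.38, so A_new/A_old = 0.38^(1/0.189) = 0.38^5.291
ln(A_new/A_old) = ln 0.38 / 0.189 = -0.9676 / 0.189 = -5.1195
A_new/A_old = e^-5.1195 ≈ 0.005979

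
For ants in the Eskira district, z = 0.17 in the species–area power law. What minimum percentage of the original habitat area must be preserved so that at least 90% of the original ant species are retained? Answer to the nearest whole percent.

54%

Need (A_new/A_old)^0.17 = 0.9, so A_new/A_old = 0.9^(1/0.17) = 0.9^5.882
ln(A_new/A_old) = ln 0.9 / 0.17 = -0.1054 / 0.17 = -0.6198
A_new/A_old = e^-0.6198 ≈ 0.5381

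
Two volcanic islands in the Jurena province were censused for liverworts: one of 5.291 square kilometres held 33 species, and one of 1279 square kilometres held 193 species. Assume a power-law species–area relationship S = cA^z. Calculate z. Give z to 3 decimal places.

Taking logs: ln S = ln c + z ln A, so z = (ln S₂ − ln S₁)/(ln A₂ − ln A₁).
z = ln(193/33) / ln(1279/5.291) = ln(5.848) / ln(241.7) = 1.7662 / 5.4878 = 0.3218

0.322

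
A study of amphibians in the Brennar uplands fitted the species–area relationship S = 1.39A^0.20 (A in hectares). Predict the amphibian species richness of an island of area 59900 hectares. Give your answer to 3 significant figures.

S = 1.39 × 59900^0.2
ln S = ln 1.39 + 0.2 × ln 59900 = 0.3293 + 0.2 × 11.0004 = 2.5294
S = e^2.5294 ≈ 12.55

12.5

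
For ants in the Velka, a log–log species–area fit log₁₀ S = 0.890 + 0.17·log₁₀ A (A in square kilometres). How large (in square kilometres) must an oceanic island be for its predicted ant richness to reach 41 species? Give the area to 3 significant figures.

17900 square kilometres

41 = 7.762 × A^0.17  ⇒  A^0.17 = 41/7.762 = 5.282
ln A = ln(5.282) / 0.17 = 1.6643 / 0.17 = 9.7898
A = e^9.7898 ≈ 17851 square kilometres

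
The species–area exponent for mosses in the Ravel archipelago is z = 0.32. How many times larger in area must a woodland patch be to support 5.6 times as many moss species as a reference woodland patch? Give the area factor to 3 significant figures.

(A₂/A₁)^0.32 = 5.6, so A₂/A₁ = 5.6^(1/0.32) = 5.6^3.125
ln(A₂/A₁) = ln 5.6 / 0.32 = 1.7228 / 0.32 = 5.3836
A₂/A₁ = e^5.3836 ≈ 217.8

218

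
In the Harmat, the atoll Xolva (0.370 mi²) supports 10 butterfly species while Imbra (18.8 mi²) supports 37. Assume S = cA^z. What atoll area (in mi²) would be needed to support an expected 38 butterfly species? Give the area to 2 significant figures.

20 mi²

z = ln(37/10) / ln(18.8/0.37) = 1.3083 / 3.9281 = 0.3331
c = 10 / 0.37^0.3331 = 10 / 0.7181 = 13.93
A = (38/13.93)^(1/0.3331) ⇒ ln A = ln(2.729)/0.3331 = 3.0139
A = e^3.0139 ≈ 20.37 mi²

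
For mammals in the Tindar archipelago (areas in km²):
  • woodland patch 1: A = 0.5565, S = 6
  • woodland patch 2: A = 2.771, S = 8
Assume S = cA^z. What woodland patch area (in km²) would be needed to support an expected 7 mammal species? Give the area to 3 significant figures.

1.32 km²

z = ln(8/6) / ln(2.771/0.5565) = 0.2877 / 1.6053 = 0.1792
c = 6 / 0.5565^0.1792 = 6 / 0.9003 = 6.664
A = (7/6.664)^(1/0.1792) ⇒ ln A = ln(1.05)/0.1792 = 0.2741
A = e^0.2741 ≈ 1.315 km²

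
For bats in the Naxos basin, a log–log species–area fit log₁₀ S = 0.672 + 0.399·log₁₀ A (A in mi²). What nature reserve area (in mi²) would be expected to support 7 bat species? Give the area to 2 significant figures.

2.7 mi²

7 = 4.699 × A^0.399  ⇒  A^0.399 = 7/4.699 = 1.49
ln A = ln(1.49) / 0.399 = 0.3986 / 0.399 = 0.9989
A = e^0.9989 ≈ 2.715 mi²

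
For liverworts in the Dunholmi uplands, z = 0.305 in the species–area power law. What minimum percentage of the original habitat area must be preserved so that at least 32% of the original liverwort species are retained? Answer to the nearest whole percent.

2%

Need (A_new/A_old)^0.305 = 0.32, so A_new/A_old = 0.32^(1/0.305) = 0.32^3.279
ln(A_new/A_old) = ln 0.32 / 0.305 = -1.1394 / 0.305 = -3.7359
A_new/A_old = e^-3.7359 ≈ 0.02385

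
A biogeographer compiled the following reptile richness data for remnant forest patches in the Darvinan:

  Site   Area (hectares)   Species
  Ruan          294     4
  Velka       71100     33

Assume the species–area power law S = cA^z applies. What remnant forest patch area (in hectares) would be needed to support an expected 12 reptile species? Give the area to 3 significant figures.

5120 hectares

z = ln(33/4) / ln(71100/294) = 2.1102 / 5.4883 = 0.3845
c = 4 / 294^0.3845 = 4 / 8.893 = 0.4498
A = (12/0.4498)^(1/0.3845) ⇒ ln A = ln(26.68)/0.3845 = 8.5409
A = e^8.5409 ≈ 5120 hectares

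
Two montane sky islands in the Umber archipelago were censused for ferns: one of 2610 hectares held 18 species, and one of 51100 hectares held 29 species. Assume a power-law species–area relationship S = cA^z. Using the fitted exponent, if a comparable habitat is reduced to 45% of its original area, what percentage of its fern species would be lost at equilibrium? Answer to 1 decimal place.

z = ln(29/18) / ln(51100/2610) = 0.4769 / 2.9744 = 0.1603
S_new/S_old = (A_new/A_old)^z = 0.45^0.1603 = exp(0.1603 × -0.7985) = 0.8798
Fraction lost = 1 − 0.8798 = 0.1202

12.0%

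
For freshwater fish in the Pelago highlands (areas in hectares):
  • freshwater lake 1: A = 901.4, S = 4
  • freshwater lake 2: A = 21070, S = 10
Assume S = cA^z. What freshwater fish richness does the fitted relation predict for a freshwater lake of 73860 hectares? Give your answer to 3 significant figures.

14.4

z = ln(10/4) / ln(21070/901.4) = 0.9163 / 3.1517 = 0.2907
c = 4 / 901.4^0.2907 = 4 / 7.229 = 0.5533
S₃ = 0.5533 × 73860^0.2907 = 0.5533 × 26.03 ≈ 14.4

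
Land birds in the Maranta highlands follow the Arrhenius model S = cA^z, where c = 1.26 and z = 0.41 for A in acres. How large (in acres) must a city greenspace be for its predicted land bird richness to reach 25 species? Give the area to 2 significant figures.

25 = 1.26 × A^0.41  ⇒  A^0.41 = 25/1.26 = 19.84
ln A = ln(19.84) / 0.41 = 2.9878 / 0.41 = 7.2872
A = e^7.2872 ≈ 1462 acres

1500 acres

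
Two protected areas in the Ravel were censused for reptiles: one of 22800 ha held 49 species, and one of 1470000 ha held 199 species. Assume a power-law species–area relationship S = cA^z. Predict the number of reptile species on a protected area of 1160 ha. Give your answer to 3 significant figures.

z = ln(199/49) / ln(1470000/22800) = 1.4015 / 4.1663 = 0.3364
c = 49 / 22800^0.3364 = 49 / 29.24 = 1.676
S₃ = 1.676 × 1160^0.3364 = 1.676 × 10.74 ≈ 17.99

18.0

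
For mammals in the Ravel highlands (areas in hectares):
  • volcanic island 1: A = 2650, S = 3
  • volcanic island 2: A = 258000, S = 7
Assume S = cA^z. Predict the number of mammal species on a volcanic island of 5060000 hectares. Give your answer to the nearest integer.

z = ln(7/3) / ln(258000/2650) = 0.8473 / 4.5784 = 0.1851
c = 3 / 2650^0.1851 = 3 / 4.301 = 0.6976
S₃ = 0.6976 × 5060000^0.1851 = 0.6976 × 17.41 ≈ 12.14

12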